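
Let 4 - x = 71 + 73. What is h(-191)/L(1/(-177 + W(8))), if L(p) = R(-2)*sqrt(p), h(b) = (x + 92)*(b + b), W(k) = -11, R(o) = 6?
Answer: -6112*I*sqrt(47) ≈ -41902.0*I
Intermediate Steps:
x = -140 (x = 4 - (71 + 73) = 4 - 1*144 = 4 - 144 = -140)
h(b) = -96*b (h(b) = (-140 + 92)*(b + b) = -96*b)
L(p) = 6*sqrt(p)
h(-191)/L(1/(-177 + W(8))) = (-96*(-191))/((6*sqrt(1/(-177 - 11)))) = 18336/((6*sqrt(1/(-188)))) = 18336/((6*sqrt(-1/188))) = 18336/((6*(I*sqrt(47)/94))) = 18336/((3*I*sqrt(47)/47)) = 18336*(-I*sqrt(47)/3) = -6112*I*sqrt(47)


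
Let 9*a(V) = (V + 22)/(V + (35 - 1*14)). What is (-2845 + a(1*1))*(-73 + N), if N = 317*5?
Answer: -47316108/11 ≈ -4.3015e+6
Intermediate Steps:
N = 1585
a(V) = (22 + V)/(9*(21 + V)) (a(V) = ((V + 22)/(V + (35 - 1*14)))/9 = ((22 + V)/(V + (35 - 14)))/9 = ((22 + V)/(V + 21))/9 = ((22 + V)/(21 + V))/9 = (22 + V)/(9*(21 + V)))
(-2845 + a(1*1))*(-73 + N) = (-2845 + (22 + 1*1)/(9*(21 + 1*1)))*(-73 + 1585) = (-2845 + (22 + 1)/(9*(21 + 1)))*1512 = (-2845 + (⅑)*23/22)*1512 = (-2845 + (⅑)*(1/22)*23)*1512 = (-2845 + 23/198)*1512 = -563287/198*1512 = -47316108/11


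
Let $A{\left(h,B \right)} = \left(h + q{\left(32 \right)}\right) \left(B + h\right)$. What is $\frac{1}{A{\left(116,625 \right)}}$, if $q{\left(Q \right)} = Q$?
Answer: $\frac{1}{109668} \approx 9.1184 \cdot 10^{-6}$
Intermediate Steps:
$A{\left(h,B \right)} = \left(32 + h\right) \left(B + h\right)$ ($A{\left(h,B \right)} = \left(h + 32\right) \left(B + h\right) = \left(32 + h\right) \left(B + h\right)$)
$\frac{1}{A{\left(116,625 \right)}} = \frac{1}{116^{2} + 32 \cdot 625 + 32 \cdot 116 + 625 \cdot 116} = \frac{1}{13456 + 20000 + 3712 + 72500} = \frac{1}{109668}$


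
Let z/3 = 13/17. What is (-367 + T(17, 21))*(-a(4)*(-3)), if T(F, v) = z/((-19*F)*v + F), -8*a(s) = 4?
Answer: 126639339/230044 ≈ 550.50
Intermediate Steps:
z = 39/17 (z = 3*(13/17) = 39/17 ≈ 2.2941)
a(s) = -½ (a(s) = -⅛*4 = -½)
T(F, v) = 39/(17*(F - 19*F*v)) (T(F, v) = 39/(17*((-19*F)*v + F)) = 39/(17*(-19*F*v + F)) = 39/(17*(F - 19*F*v)))
(-367 + T(17, 21))*(-a(4)*(-3)) = (-367 - 39/17/(17*(-1 + 19*21)))*(-1*(-½)*(-3)) = (-367 - 39/17*1/17/(-1 + 399))*((½)*(-3)) = (-367 - 39/17*1/17/398)*(-3/2) = (-367 - 39/17*1/17*1/398)*(-3/2) = (-367 - 39/115022)*(-3/2) = -42213113/115022*(-3/2) = 126639339/230044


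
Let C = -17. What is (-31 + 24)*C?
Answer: 119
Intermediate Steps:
(-31 + 24)*C = (-31 + 24)*(-17) = -7*(-17) = 119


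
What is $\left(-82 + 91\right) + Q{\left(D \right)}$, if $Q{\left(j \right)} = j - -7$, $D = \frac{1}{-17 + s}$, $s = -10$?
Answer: $\frac{431}{27} \approx 15.963$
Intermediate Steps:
$D = - \frac{1}{27}$ ($D = \frac{1}{-17 - 10} = \frac{1}{-27} = - \frac{1}{27} \approx -0.037037$)
$Q{\left(j \right)} = 7 + j$ ($Q{\left(j \right)} = j + 7 = 7 + j$)
$\left(-82 + 91\right) + Q{\left(D \right)} = \left(-82 + 91\right) + \left(7 - \frac{1}{27}\right) = 9 + \frac{188}{27} = \frac{431}{27}$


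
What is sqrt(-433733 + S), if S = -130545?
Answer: I*sqrt(564278) ≈ 751.18*I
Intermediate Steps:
sqrt(-433733 + S) = sqrt(-433733 - 130545) = sqrt(-564278) = I*sqrt(564278)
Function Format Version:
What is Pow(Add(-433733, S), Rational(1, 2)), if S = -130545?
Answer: Mul(I, Pow(564278, Rational(1, 2))) ≈ Mul(751.18, I)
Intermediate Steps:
Pow(Add(-433733, S), Rational(1, 2)) = Pow(Add(-433733, -130545), Rational(1, 2)) = Pow(-564278, Rational(1, 2)) = Mul(I, Pow(564278, Rational(1, 2)))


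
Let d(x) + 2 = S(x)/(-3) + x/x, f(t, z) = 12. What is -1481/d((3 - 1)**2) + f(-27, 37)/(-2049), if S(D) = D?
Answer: 3034541/4781 ≈ 634.71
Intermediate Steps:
d(x) = -1 - x/3 (d(x) = -2 + (x/(-3) + x/x) = -2 + (x*(-1/3) + 1) = -2 + (-x/3 + 1) = -2 + (1 - x/3) = -1 - x/3)
-1481/d((3 - 1)**2) + f(-27, 37)/(-2049) = -1481/(-1 - (3 - 1)**2/3) + 12/(-2049) = -1481/(-1 - 1/3*2**2) + 12*(-1/2049) = -1481/(-1 - 1/3*4) - 4/683 = -1481/(-1 - 4/3) - 4/683 = -1481/(-7/3) - 4/683 = -1481*(-3/7) - 4/683 = 4443/7 - 4/683 = 3034541/4781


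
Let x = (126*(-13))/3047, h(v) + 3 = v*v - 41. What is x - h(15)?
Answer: -553145/3047 ≈ -181.54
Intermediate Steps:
h(v) = -44 + v² (h(v) = -3 + (v*v - 41) = -3 + (v² - 41) = -3 + (-41 + v²) = -44 + v²)
x = -1638/3047 (x = -1638*1/3047 = -1638/3047 ≈ -0.53758)
x - h(15) = -1638/3047 - (-44 + 15²) = -1638/3047 - (-44 + 225) = -1638/3047 - 1*181 = -1638/3047 - 181 = -553145/3047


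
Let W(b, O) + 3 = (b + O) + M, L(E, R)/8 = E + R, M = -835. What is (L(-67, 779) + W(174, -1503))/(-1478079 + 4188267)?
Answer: 3529/2710188 ≈ 0.0013021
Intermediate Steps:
L(E, R) = 8*E + 8*R (L(E, R) = 8*(E + R) = 8*E + 8*R)
W(b, O) = -838 + O + b (W(b, O) = -3 + ((b + O) - 835) = -3 + ((O + b) - 835) = -3 + (-835 + O + b) = -838 + O + b)
(L(-67, 779) + W(174, -1503))/(-1478079 + 4188267) = ((8*(-67) + 8*779) + (-838 - 1503 + 174))/(-1478079 + 4188267) = ((-536 + 6232) - 2167)/2710188 = (5696 - 2167)*(1/2710188) = 3529*(1/2710188) = 3529/2710188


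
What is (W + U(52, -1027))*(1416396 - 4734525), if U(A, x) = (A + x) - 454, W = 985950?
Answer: -3266767681209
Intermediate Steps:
U(A, x) = -454 + A + x
(W + U(52, -1027))*(1416396 - 4734525) = (985950 + (-454 + 52 - 1027))*(1416396 - 4734525) = (985950 - 1429)*(-3318129) = 984521*(-3318129) = -3266767681209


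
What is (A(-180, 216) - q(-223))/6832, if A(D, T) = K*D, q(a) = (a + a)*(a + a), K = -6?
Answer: -49459/1708 ≈ -28.957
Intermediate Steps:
q(a) = 4*a**2 (q(a) = (2*a)*(2*a) = 4*a**2)
A(D, T) = -6*D
(A(-180, 216) - q(-223))/6832 = (-6*(-180) - 4*(-223)**2)/6832 = (1080 - 4*49729)*(1/6832) = (1080 - 1*198916)*(1/6832) = (1080 - 198916)*(1/6832) = -197836*1/6832 = -49459/1708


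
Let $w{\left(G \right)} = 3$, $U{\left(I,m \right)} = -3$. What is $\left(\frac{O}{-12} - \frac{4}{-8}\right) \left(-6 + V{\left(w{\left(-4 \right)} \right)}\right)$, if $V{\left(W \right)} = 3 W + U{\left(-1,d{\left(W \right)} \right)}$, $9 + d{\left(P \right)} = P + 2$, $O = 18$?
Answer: $0$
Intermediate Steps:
$d{\left(P \right)} = -7 + P$ ($d{\left(P \right)} = -9 + \left(P + 2\right) = -9 + \left(2 + P\right) = -7 + P$)
$V{\left(W \right)} = -3 + 3 W$ ($V{\left(W \right)} = 3 W - 3 = -3 + 3 W$)
$\left(\frac{O}{-12} - \frac{4}{-8}\right) \left(-6 + V{\left(w{\left(-4 \right)} \right)}\right) = \left(\frac{18}{-12} - \frac{4}{-8}\right) \left(-6 + \left(-3 + 3 \cdot 3\right)\right) = \left(18 \left(- \frac{1}{12}\right) - - \frac{1}{2}\right) \left(-6 + \left(-3 + 9\right)\right) = \left(- \frac{3}{2} + \frac{1}{2}\right) \left(-6 + 6\right) = \left(-1\right) 0 = 0$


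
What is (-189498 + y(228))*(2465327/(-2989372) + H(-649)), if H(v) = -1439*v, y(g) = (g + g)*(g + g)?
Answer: 25737649636440735/1494686 ≈ 1.7219e+10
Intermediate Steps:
y(g) = 4*g**2 (y(g) = (2*g)*(2*g) = 4*g**2)
(-189498 + y(228))*(2465327/(-2989372) + H(-649)) = (-189498 + 4*228**2)*(2465327/(-2989372) - 1439*(-649)) = (-189498 + 4*51984)*(2465327*(-1/2989372) + 933911) = (-189498 + 207936)*(-2465327/2989372 + 933911) = 18438*(2791804928565/2989372) = 25737649636440735/1494686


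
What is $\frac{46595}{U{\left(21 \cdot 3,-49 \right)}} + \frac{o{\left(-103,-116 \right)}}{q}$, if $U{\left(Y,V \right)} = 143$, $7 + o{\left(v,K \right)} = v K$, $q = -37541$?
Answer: $\frac{1747515332}{5368363} \approx 325.52$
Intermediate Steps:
$o{\left(v,K \right)} = -7 + K v$ ($o{\left(v,K \right)} = -7 + v K = -7 + K v$)
$\frac{46595}{U{\left(21 \cdot 3,-49 \right)}} + \frac{o{\left(-103,-116 \right)}}{q} = \frac{46595}{143} + \frac{-7 - -11948}{-37541} = 46595 \cdot \frac{1}{143} + \left(-7 + 11948\right) \left(- \frac{1}{37541}\right) = \frac{46595}{143} + 11941 \left(- \frac{1}{37541}\right) = \frac{46595}{143} - \frac{11941}{37541} = \frac{1747515332}{5368363}$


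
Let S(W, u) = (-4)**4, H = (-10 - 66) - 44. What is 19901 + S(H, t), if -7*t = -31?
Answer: 20157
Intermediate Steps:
t = 31/7 (t = -1/7*(-31) = 31/7 ≈ 4.4286)
H = -120 (H = -76 - 44 = -120)
S(W, u) = 256
19901 + S(H, t) = 19901 + 256 = 20157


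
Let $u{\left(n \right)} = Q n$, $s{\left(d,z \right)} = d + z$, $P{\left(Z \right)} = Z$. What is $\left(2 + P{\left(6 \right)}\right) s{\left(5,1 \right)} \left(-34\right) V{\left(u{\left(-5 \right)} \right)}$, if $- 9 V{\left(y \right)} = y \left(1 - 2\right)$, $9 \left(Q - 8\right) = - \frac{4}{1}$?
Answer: $\frac{184960}{27} \approx 6850.4$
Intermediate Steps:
$Q = \frac{68}{9}$ ($Q = 8 + \frac{\left(-4\right) 1^{-1}}{9} = 8 + \frac{\left(-4\right) 1}{9} = 8 + \frac{1}{9} \left(-4\right) = 8 - \frac{4}{9} = \frac{68}{9} \approx 7.5556$)
$u{\left(n \right)} = \frac{68 n}{9}$
$V{\left(y \right)} = \frac{y}{9}$ ($V{\left(y \right)} = - \frac{y \left(1 - 2\right)}{9} = - \frac{y \left(-1\right)}{9} = - \frac{\left(-1\right) y}{9} = \frac{y}{9}$)
$\left(2 + P{\left(6 \right)}\right) s{\left(5,1 \right)} \left(-34\right) V{\left(u{\left(-5 \right)} \right)} = \left(2 + 6\right) \left(5 + 1\right) \left(-34\right) \frac{\frac{68}{9} \left(-5\right)}{9} = 8 \cdot 6 \left(-34\right) \frac{1}{9} \left(- \frac{340}{9}\right) = 48 \left(-34\right) \left(- \frac{340}{81}\right) = \left(-1632\right) \left(- \frac{340}{81}\right) = \frac{184960}{27}$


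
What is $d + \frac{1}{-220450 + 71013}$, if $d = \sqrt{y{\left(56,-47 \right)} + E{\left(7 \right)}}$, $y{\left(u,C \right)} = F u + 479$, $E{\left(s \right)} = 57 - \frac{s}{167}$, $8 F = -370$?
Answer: $- \frac{1}{149437} + \frac{5 i \sqrt{2291407}}{167} \approx -6.6918 \cdot 10^{-6} + 45.322 i$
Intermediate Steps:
$F = - \frac{185}{4}$ ($F = \frac{1}{8} \left(-370\right) = - \frac{185}{4} \approx -46.25$)
$E{\left(s \right)} = 57 - \frac{s}{167}$ ($E{\left(s \right)} = 57 - s \frac{1}{167} = 57 - \frac{s}{167}$)
$y{\left(u,C \right)} = 479 - \frac{185 u}{4}$ ($y{\left(u,C \right)} = - \frac{185 u}{4} + 479 = 479 - \frac{185 u}{4}$)
$d = \frac{5 i \sqrt{2291407}}{167}$ ($d = \sqrt{\left(479 - 2590\right) + \left(57 - \frac{7}{167}\right)} = \sqrt{-2111 + \frac{9512}{167}} = \sqrt{- \frac{343025}{167}} = \frac{5 i \sqrt{2291407}}{167} \approx 45.322 i$)
$d + \frac{1}{-220450 + 71013} = \frac{5 i \sqrt{2291407}}{167} + \frac{1}{-220450 + 71013} = \frac{5 i \sqrt{2291407}}{167} + \frac{1}{-149437} = \frac{5 i \sqrt{2291407}}{167} - \frac{1}{149437} = - \frac{1}{149437} + \frac{5 i \sqrt{2291407}}{167}$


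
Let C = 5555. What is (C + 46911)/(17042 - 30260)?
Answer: -26233/6609 ≈ -3.9693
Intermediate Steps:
(C + 46911)/(17042 - 30260) = (5555 + 46911)/(17042 - 30260) = 52466/(-13218) = 52466*(-1/13218) = -26233/6609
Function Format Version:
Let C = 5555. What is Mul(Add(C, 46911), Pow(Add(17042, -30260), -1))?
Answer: Rational(-26233, 6609) ≈ -3.9693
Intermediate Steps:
Mul(Add(C, 46911), Pow(Add(17042, -30260), -1)) = Mul(Add(5555, 46911), Pow(Add(17042, -30260), -1)) = Mul(52466, Pow(-13218, -1)) = Mul(52466, Rational(-1, 13218)) = Rational(-26233, 6609)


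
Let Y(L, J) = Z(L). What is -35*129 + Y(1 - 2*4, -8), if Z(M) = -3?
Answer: -4518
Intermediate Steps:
Y(L, J) = -3
-35*129 + Y(1 - 2*4, -8) = -35*129 - 3 = -4515 - 3 = -4518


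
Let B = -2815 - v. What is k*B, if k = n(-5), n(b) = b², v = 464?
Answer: -81975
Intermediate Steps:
B = -3279 (B = -2815 - 1*464 = -2815 - 464 = -3279)
k = 25 (k = (-5)² = 25)
k*B = 25*(-3279) = -81975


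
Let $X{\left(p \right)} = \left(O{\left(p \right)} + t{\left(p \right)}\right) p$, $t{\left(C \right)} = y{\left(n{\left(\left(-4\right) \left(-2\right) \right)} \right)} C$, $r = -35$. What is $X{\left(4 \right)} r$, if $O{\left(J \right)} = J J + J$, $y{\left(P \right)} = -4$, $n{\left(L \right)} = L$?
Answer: $-560$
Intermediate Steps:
$O{\left(J \right)} = J + J^{2}$ ($O{\left(J \right)} = J^{2} + J = J + J^{2}$)
$t{\left(C \right)} = - 4 C$
$X{\left(p \right)} = p \left(- 4 p + p \left(1 + p\right)\right)$ ($X{\left(p \right)} = \left(p \left(1 + p\right) - 4 p\right) p = \left(- 4 p + p \left(1 + p\right)\right) p = p \left(- 4 p + p \left(1 + p\right)\right)$)
$X{\left(4 \right)} r = 4^{2} \left(-3 + 4\right) \left(-35\right) = 16 \cdot 1 \left(-35\right) = 16 \left(-35\right) = -560$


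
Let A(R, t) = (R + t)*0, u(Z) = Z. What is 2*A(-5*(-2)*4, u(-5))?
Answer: 0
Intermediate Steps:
A(R, t) = 0
2*A(-5*(-2)*4, u(-5)) = 2*0 = 0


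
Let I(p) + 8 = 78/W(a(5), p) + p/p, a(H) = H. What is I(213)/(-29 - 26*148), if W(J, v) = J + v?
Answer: 724/422593 ≈ 0.0017132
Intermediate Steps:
I(p) = -7 + 78/(5 + p) (I(p) = -8 + (78/(5 + p) + p/p) = -8 + (78/(5 + p) + 1) = -8 + (1 + 78/(5 + p)) = -7 + 78/(5 + p))
I(213)/(-29 - 26*148) = ((43 - 7*213)/(5 + 213))/(-29 - 26*148) = ((43 - 1491)/218)/(-29 - 3848) = ((1/218)*(-1448))/(-3877) = -724/109*(-1/3877) = 724/422593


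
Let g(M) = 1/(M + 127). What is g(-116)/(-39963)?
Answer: -1/439593 ≈ -2.2748e-6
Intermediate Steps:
g(M) = 1/(127 + M)
g(-116)/(-39963) = 1/((127 - 116)*(-39963)) = -1/39963/11 = (1/11)*(-1/39963) = -1/439593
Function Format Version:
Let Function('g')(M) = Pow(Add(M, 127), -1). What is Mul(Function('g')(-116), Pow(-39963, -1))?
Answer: Rational(-1, 439593) ≈ -2.2748e-6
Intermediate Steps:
Function('g')(M) = Pow(Add(127, M), -1)
Mul(Function('g')(-116), Pow(-39963, -1)) = Mul(Pow(Add(127, -116), -1), Pow(-39963, -1)) = Mul(Pow(11, -1), Rational(-1, 39963)) = Mul(Rational(1, 11), Rational(-1, 39963)) = Rational(-1, 439593)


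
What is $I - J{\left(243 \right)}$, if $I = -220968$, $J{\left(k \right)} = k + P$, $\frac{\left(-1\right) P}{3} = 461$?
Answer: $-219828$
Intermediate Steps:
$P = -1383$ ($P = \left(-3\right) 461 = -1383$)
$J{\left(k \right)} = -1383 + k$ ($J{\left(k \right)} = k - 1383 = -1383 + k$)
$I - J{\left(243 \right)} = -220968 - \left(-1383 + 243\right) = -220968 - -1140 = -220968 + 1140 = -219828$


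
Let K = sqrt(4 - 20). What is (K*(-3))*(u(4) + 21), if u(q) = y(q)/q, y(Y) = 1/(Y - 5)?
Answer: -249*I ≈ -249.0*I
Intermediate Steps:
y(Y) = 1/(-5 + Y)
u(q) = 1/(q*(-5 + q)) (u(q) = 1/((-5 + q)*q) = 1/(q*(-5 + q)))
K = 4*I (K = sqrt(-16) = 4*I ≈ 4.0*I)
(K*(-3))*(u(4) + 21) = ((4*I)*(-3))*(1/(4*(-5 + 4)) + 21) = (-12*I)*((1/4)/(-1) + 21) = (-12*I)*((1/4)*(-1) + 21) = (-12*I)*(-1/4 + 21) = -12*I*(83/4) = -249*I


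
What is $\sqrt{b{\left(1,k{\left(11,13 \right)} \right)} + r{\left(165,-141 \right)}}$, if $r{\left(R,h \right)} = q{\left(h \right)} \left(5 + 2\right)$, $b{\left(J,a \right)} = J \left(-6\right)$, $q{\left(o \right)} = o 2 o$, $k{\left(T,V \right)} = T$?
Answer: $2 \sqrt{69582} \approx 527.57$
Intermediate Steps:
$q{\left(o \right)} = 2 o^{2}$ ($q{\left(o \right)} = 2 o o = 2 o^{2}$)
$b{\left(J,a \right)} = - 6 J$
$r{\left(R,h \right)} = 14 h^{2}$ ($r{\left(R,h \right)} = 2 h^{2} \left(5 + 2\right) = 2 h^{2} \cdot 7 = 14 h^{2}$)
$\sqrt{b{\left(1,k{\left(11,13 \right)} \right)} + r{\left(165,-141 \right)}} = \sqrt{\left(-6\right) 1 + 14 \left(-141\right)^{2}} = \sqrt{-6 + 14 \cdot 19881} = \sqrt{-6 + 278334} = \sqrt{278328} = 2 \sqrt{69582}$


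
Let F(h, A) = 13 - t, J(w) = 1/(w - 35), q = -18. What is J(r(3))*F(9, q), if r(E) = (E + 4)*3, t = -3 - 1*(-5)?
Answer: -11/14 ≈ -0.78571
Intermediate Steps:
t = 2 (t = -3 + 5 = 2)
r(E) = 12 + 3*E (r(E) = (4 + E)*3 = 12 + 3*E)
J(w) = 1/(-35 + w)
F(h, A) = 11 (F(h, A) = 13 - 1*2 = 13 - 2 = 11)
J(r(3))*F(9, q) = 11/(-35 + (12 + 3*3)) = 11/(-35 + (12 + 9)) = 11/(-35 + 21) = 11/(-14) = -1/14*11 = -11/14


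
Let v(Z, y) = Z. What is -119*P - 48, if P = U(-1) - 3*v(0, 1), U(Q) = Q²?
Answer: -167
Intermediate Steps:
P = 1 (P = (-1)² - 3*0 = 1 + 0 = 1)
-119*P - 48 = -119*1 - 48 = -119 - 48 = -167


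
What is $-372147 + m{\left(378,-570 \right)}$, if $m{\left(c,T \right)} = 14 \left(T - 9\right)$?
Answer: $-380253$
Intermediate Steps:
$m{\left(c,T \right)} = -126 + 14 T$ ($m{\left(c,T \right)} = 14 \left(-9 + T\right) = -126 + 14 T$)
$-372147 + m{\left(378,-570 \right)} = -372147 + \left(-126 + 14 \left(-570\right)\right) = -372147 - 8106 = -380253$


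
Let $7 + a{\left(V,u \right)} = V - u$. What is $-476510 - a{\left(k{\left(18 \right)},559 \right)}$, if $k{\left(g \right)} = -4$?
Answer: $-475940$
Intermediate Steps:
$a{\left(V,u \right)} = -7 + V - u$ ($a{\left(V,u \right)} = -7 + \left(V - u\right) = -7 + V - u$)
$-476510 - a{\left(k{\left(18 \right)},559 \right)} = -476510 - \left(-7 - 4 - 559\right) = -476510 - -570 = -476510 + 570 = -475940$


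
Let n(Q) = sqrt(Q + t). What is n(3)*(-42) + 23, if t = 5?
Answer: 23 - 84*sqrt(2) ≈ -95.794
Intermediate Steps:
n(Q) = sqrt(5 + Q) (n(Q) = sqrt(Q + 5) = sqrt(5 + Q))
n(3)*(-42) + 23 = sqrt(5 + 3)*(-42) + 23 = sqrt(8)*(-42) + 23 = (2*sqrt(2))*(-42) + 23 = -84*sqrt(2) + 23 = 23 - 84*sqrt(2)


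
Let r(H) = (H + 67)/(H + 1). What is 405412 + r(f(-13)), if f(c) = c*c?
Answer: 34460138/85 ≈ 4.0541e+5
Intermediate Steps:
f(c) = c²
r(H) = (67 + H)/(1 + H)
405412 + r(f(-13)) = 405412 + (67 + (-13)²)/(1 + (-13)²) = 405412 + (67 + 169)/(1 + 169) = 405412 + 236/170 = 405412 + (1/170)*236 = 405412 + 118/85 = 34460138/85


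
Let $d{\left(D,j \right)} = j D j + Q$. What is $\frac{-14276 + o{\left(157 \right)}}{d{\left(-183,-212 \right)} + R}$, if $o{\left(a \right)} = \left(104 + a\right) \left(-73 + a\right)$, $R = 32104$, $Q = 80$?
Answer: $- \frac{956}{1024071} \approx -0.00093353$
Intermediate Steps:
$d{\left(D,j \right)} = 80 + D j^{2}$ ($d{\left(D,j \right)} = j D j + 80 = D j j + 80 = D j^{2} + 80 = 80 + D j^{2}$)
$o{\left(a \right)} = \left(-73 + a\right) \left(104 + a\right)$
$\frac{-14276 + o{\left(157 \right)}}{d{\left(-183,-212 \right)} + R} = \frac{-14276 + \left(-7592 + 157^{2} + 31 \cdot 157\right)}{\left(80 - 183 \left(-212\right)^{2}\right) + 32104} = \frac{-14276 + \left(-7592 + 24649 + 4867\right)}{\left(80 - 8224752\right) + 32104} = \frac{-14276 + 21924}{\left(80 - 8224752\right) + 32104} = \frac{7648}{-8224672 + 32104} = \frac{7648}{-8192568} = 7648 \left(- \frac{1}{8192568}\right) = - \frac{956}{1024071}$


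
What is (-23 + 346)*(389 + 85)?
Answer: 153102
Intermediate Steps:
(-23 + 346)*(389 + 85) = 323*474 = 153102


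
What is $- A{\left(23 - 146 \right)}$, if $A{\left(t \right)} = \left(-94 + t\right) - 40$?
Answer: $257$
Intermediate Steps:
$A{\left(t \right)} = -134 + t$
$- A{\left(23 - 146 \right)} = - (-134 + \left(23 - 146\right)) = - (-134 - 123) = \left(-1\right) \left(-257\right) = 257$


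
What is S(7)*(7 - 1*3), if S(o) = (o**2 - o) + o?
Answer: 196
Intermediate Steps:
S(o) = o**2
S(7)*(7 - 1*3) = 7**2*(7 - 1*3) = 49*(7 - 3) = 49*4 = 196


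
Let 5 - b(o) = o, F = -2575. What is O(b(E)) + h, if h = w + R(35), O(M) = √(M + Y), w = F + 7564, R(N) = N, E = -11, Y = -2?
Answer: 5024 + √14 ≈ 5027.7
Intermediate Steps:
b(o) = 5 - o
w = 4989 (w = -2575 + 7564 = 4989)
O(M) = √(-2 + M) (O(M) = √(M - 2) = √(-2 + M))
h = 5024 (h = 4989 + 35 = 5024)
O(b(E)) + h = √(-2 + (5 - 1*(-11))) + 5024 = √(-2 + (5 + 11)) + 5024 = √(-2 + 16) + 5024 = √14 + 5024 = 5024 + √14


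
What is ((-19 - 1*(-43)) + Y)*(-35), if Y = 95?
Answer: -4165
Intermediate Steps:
((-19 - 1*(-43)) + Y)*(-35) = ((-19 - 1*(-43)) + 95)*(-35) = ((-19 + 43) + 95)*(-35) = (24 + 95)*(-35) = 119*(-35) = -4165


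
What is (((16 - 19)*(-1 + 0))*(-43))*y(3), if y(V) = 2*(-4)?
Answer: 1032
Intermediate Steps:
y(V) = -8
(((16 - 19)*(-1 + 0))*(-43))*y(3) = (((16 - 19)*(-1 + 0))*(-43))*(-8) = (-3*(-1)*(-43))*(-8) = (3*(-43))*(-8) = -129*(-8) = 1032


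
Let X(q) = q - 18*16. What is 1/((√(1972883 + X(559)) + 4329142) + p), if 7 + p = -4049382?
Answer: 93251/26086589285 - √1973154/78259767855 ≈ 3.5567e-6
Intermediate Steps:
p = -4049389 (p = -7 - 4049382 = -4049389)
X(q) = -288 + q (X(q) = q - 288 = -288 + q)
1/((√(1972883 + X(559)) + 4329142) + p) = 1/((√(1972883 + (-288 + 559)) + 4329142) - 4049389) = 1/((√(1972883 + 271) + 4329142) - 4049389) = 1/((√1973154 + 4329142) - 4049389) = 1/((4329142 + √1973154) - 4049389) = 1/(279753 + √1973154)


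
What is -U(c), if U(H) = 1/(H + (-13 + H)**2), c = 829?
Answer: -1/666685 ≈ -1.5000e-6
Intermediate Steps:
-U(c) = -1/(829 + (-13 + 829)**2) = -1/(829 + 816**2) = -1/(829 + 665856) = -1/666685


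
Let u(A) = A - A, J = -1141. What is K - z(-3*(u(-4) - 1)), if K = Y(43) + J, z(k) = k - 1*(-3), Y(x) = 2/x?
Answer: -49319/43 ≈ -1147.0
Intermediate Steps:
u(A) = 0
z(k) = 3 + k (z(k) = k + 3 = 3 + k)
K = -49061/43 (K = 2/43 - 1141 = -49061/43 ≈ -1141.0)
K - z(-3*(u(-4) - 1)) = -49061/43 - (3 - 3*(0 - 1)) = -49061/43 - (3 - 3*(-1)) = -49061/43 - (3 + 3) = -49061/43 - 1*6 = -49061/43 - 6 = -49319/43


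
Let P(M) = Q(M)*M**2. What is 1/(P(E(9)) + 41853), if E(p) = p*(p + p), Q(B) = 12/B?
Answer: 1/43797 ≈ 2.2833e-5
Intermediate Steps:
E(p) = 2*p**2 (E(p) = p*(2*p) = 2*p**2)
P(M) = 12*M (P(M) = (12/M)*M**2 = 12*M)
1/(P(E(9)) + 41853) = 1/(12*(2*9**2) + 41853) = 1/(12*(2*81) + 41853) = 1/(12*162 + 41853) = 1/(1944 + 41853) = 1/43797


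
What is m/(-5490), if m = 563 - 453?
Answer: -11/549 ≈ -0.020036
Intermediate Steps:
m = 110
m/(-5490) = 110/(-5490) = 110*(-1/5490) = -11/549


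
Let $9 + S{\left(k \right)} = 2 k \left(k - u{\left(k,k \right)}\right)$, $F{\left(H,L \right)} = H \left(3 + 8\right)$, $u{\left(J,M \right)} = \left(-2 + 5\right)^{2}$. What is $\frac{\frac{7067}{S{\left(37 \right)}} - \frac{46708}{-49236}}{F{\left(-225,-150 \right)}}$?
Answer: $- \frac{111077354}{62848830825} \approx -0.0017674$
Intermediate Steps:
$u{\left(J,M \right)} = 9$ ($u{\left(J,M \right)} = 3^{2} = 9$)
$F{\left(H,L \right)} = 11 H$ ($F{\left(H,L \right)} = H 11 = 11 H$)
$S{\left(k \right)} = -9 + 2 k \left(-9 + k\right)$ ($S{\left(k \right)} = -9 + 2 k \left(k - 9\right) = -9 + 2 k \left(-9 + k\right)$)
$\frac{\frac{7067}{S{\left(37 \right)}} - \frac{46708}{-49236}}{F{\left(-225,-150 \right)}} = \frac{\frac{7067}{-9 - 666 + 2 \cdot 37^{2}} - \frac{46708}{-49236}}{11 \left(-225\right)} = \frac{\frac{7067}{-9 - 666 + 2 \cdot 1369} - - \frac{11677}{12309}}{-2475} = \left(\frac{7067}{-9 - 666 + 2738} + \frac{11677}{12309}\right) \left(- \frac{1}{2475}\right) = \left(\frac{7067}{2063} + \frac{11677}{12309}\right) \left(- \frac{1}{2475}\right) = \frac{111077354}{25393467} \left(- \frac{1}{2475}\right) = - \frac{111077354}{62848830825}$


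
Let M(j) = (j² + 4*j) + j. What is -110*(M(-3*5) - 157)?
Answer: 770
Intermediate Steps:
M(j) = j² + 5*j
-110*(M(-3*5) - 157) = -110*((-3*5)*(5 - 3*5) - 157) = -110*(-15*(5 - 15) - 157) = -110*(-15*(-10) - 157) = -110*(150 - 157) = -110*(-7) = 770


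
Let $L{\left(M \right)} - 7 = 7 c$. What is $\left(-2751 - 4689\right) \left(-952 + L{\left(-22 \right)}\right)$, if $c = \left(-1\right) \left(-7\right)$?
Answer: $6666240$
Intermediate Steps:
$c = 7$
$L{\left(M \right)} = 56$ ($L{\left(M \right)} = 7 + 7 \cdot 7 = 7 + 49 = 56$)
$\left(-2751 - 4689\right) \left(-952 + L{\left(-22 \right)}\right) = \left(-2751 - 4689\right) \left(-952 + 56\right) = \left(-7440\right) \left(-896\right) = 6666240$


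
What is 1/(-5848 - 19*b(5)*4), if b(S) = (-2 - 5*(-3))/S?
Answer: -5/30228 ≈ -0.00016541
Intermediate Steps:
b(S) = 13/S (b(S) = (-2 + 15)/S = 13/S)
1/(-5848 - 19*b(5)*4) = 1/(-5848 - 247/5*4) = 1/(-5848 - 988/5) = 1/(-30228/5) = -5/30228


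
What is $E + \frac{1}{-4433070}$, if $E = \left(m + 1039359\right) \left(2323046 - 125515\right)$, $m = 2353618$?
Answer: $\frac{33053733027725556089}{4433070} \approx 7.4562 \cdot 10^{12}$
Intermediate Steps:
$E = 7456172139787$ ($E = \left(2353618 + 1039359\right) \left(2323046 - 125515\right) = 3392977 \cdot 2197531 = 7456172139787$)
$E + \frac{1}{-4433070} = 7456172139787 + \frac{1}{-4433070} = 7456172139787 - \frac{1}{4433070} = \frac{33053733027725556089}{4433070}$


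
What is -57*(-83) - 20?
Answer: 4711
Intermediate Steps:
-57*(-83) - 20 = 4731 - 20 = 4711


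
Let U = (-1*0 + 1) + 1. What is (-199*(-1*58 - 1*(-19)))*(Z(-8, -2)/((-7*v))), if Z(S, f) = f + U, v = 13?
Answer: 0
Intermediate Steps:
U = 2 (U = (0 + 1) + 1 = 1 + 1 = 2)
Z(S, f) = 2 + f (Z(S, f) = f + 2 = 2 + f)
(-199*(-1*58 - 1*(-19)))*(Z(-8, -2)/((-7*v))) = (-199*(-1*58 - 1*(-19)))*((2 - 2)/((-7*13))) = (-199*(-58 + 19))*(0/(-91)) = (-199*(-39))*(0*(-1/91)) = 7761*0 = 0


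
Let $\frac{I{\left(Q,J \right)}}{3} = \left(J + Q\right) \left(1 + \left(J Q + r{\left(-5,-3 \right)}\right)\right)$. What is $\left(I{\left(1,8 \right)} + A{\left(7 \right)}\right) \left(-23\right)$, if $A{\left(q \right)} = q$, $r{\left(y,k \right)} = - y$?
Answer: $-8855$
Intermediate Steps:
$I{\left(Q,J \right)} = 3 \left(6 + J Q\right) \left(J + Q\right)$ ($I{\left(Q,J \right)} = 3 \left(J + Q\right) \left(1 + \left(J Q - -5\right)\right) = 3 \left(J + Q\right) \left(1 + \left(J Q + 5\right)\right) = 3 \left(J + Q\right) \left(1 + \left(5 + J Q\right)\right) = 3 \left(J + Q\right) \left(6 + J Q\right) = 3 \left(6 + J Q\right) \left(J + Q\right)$)
$\left(I{\left(1,8 \right)} + A{\left(7 \right)}\right) \left(-23\right) = \left(\left(18 \cdot 8 + 18 \cdot 1 + 3 \cdot 8 \cdot 1^{2} + 3 \cdot 1 \cdot 8^{2}\right) + 7\right) \left(-23\right) = \left(\left(144 + 18 + 3 \cdot 8 \cdot 1 + 3 \cdot 1 \cdot 64\right) + 7\right) \left(-23\right) = \left(\left(144 + 18 + 24 + 192\right) + 7\right) \left(-23\right) = \left(378 + 7\right) \left(-23\right) = 385 \left(-23\right) = -8855$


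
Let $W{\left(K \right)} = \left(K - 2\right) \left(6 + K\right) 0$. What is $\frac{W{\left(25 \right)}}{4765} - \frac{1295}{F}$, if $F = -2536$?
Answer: $\frac{1295}{2536} \approx 0.51065$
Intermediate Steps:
$W{\left(K \right)} = 0$ ($W{\left(K \right)} = \left(-2 + K\right) \left(6 + K\right) 0 = 0$)
$\frac{W{\left(25 \right)}}{4765} - \frac{1295}{F} = \frac{0}{4765} - \frac{1295}{-2536} = 0 \cdot \frac{1}{4765} - - \frac{1295}{2536} = 0 + \frac{1295}{2536} = \frac{1295}{2536}$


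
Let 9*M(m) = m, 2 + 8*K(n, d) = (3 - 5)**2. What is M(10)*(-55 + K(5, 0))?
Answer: -365/6 ≈ -60.833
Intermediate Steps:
K(n, d) = 1/4 (K(n, d) = -1/4 + (3 - 5)**2/8 = -1/4 + (1/8)*(-2)**2 = -1/4 + (1/8)*4 = -1/4 + 1/2 = 1/4)
M(m) = m/9
M(10)*(-55 + K(5, 0)) = ((1/9)*10)*(-55 + 1/4) = (10/9)*(-219/4) = -365/6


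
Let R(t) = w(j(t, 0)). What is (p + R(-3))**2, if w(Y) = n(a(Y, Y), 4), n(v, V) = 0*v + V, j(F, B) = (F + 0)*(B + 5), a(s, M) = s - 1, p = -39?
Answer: 1225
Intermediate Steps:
a(s, M) = -1 + s
j(F, B) = F*(5 + B)
n(v, V) = V (n(v, V) = 0 + V = V)
w(Y) = 4
R(t) = 4
(p + R(-3))**2 = (-39 + 4)**2 = (-35)**2 = 1225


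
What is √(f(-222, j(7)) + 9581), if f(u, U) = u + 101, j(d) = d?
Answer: 2*√2365 ≈ 97.263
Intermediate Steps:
f(u, U) = 101 + u
√(f(-222, j(7)) + 9581) = √((101 - 222) + 9581) = √(-121 + 9581) = √9460 = 2*√2365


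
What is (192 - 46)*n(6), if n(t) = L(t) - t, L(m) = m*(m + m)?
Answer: 9636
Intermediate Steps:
L(m) = 2*m² (L(m) = m*(2*m) = 2*m²)
n(t) = -t + 2*t² (n(t) = 2*t² - t = -t + 2*t²)
(192 - 46)*n(6) = (192 - 46)*(6*(-1 + 2*6)) = 146*(6*(-1 + 12)) = 146*(6*11) = 146*66 = 9636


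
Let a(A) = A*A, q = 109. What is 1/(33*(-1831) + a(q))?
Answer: -1/48542 ≈ -2.0601e-5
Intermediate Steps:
a(A) = A**2
1/(33*(-1831) + a(q)) = 1/(33*(-1831) + 109**2) = 1/(-60423 + 11881) = 1/(-48542) = -1/48542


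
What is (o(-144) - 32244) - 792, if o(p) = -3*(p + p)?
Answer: -32172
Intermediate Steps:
o(p) = -6*p
(o(-144) - 32244) - 792 = (-6*(-144) - 32244) - 792 = (864 - 32244) - 792 = -31380 - 792 = -32172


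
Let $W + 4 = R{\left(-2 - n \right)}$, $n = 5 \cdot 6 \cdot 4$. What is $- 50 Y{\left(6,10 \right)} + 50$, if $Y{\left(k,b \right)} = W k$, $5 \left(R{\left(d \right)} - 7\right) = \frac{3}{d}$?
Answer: $- \frac{51760}{61} \approx -848.52$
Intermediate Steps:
$n = 120$ ($n = 30 \cdot 4 = 120$)
$R{\left(d \right)} = 7 + \frac{3}{5 d}$ ($R{\left(d \right)} = 7 + \frac{3 \frac{1}{d}}{5} = 7 + \frac{3}{5 d}$)
$W = \frac{1827}{610}$ ($W = -4 + \left(7 + \frac{3}{5 \left(-2 - 120\right)}\right) = -4 + \left(7 + \frac{3}{5 \left(-122\right)}\right) = -4 + \left(7 + \frac{3}{5} \left(- \frac{1}{122}\right)\right) = -4 + \left(7 - \frac{3}{610}\right) = -4 + \frac{4267}{610} = \frac{1827}{610} \approx 2.9951$)
$Y{\left(k,b \right)} = \frac{1827 k}{610}$
$- 50 Y{\left(6,10 \right)} + 50 = - 50 \cdot \frac{1827}{610} \cdot 6 + 50 = \left(-50\right) \frac{5481}{305} + 50 = - \frac{54810}{61} + 50 = - \frac{51760}{61}$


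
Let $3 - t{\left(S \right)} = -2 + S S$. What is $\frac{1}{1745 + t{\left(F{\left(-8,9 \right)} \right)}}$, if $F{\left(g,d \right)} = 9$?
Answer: $\frac{1}{1669} \approx 0.00059916$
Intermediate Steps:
$t{\left(S \right)} = 5 - S^{2}$ ($t{\left(S \right)} = 3 - \left(-2 + S S\right) = 3 - \left(-2 + S^{2}\right) = 5 - S^{2}$)
$\frac{1}{1745 + t{\left(F{\left(-8,9 \right)} \right)}} = \frac{1}{1745 + \left(5 - 9^{2}\right)} = \frac{1}{1745 + \left(5 - 81\right)} = \frac{1}{1745 - 76} = \frac{1}{1669}$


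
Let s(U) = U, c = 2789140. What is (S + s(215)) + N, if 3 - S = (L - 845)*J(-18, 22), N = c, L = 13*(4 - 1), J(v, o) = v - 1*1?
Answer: 2774044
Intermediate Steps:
J(v, o) = -1 + v (J(v, o) = v - 1 = -1 + v)
L = 39 (L = 13*3 = 39)
N = 2789140
S = -15311 (S = 3 - (39 - 845)*(-1 - 18) = 3 - (-806)*(-19) = 3 - 1*15314 = 3 - 15314 = -15311)
(S + s(215)) + N = (-15311 + 215) + 2789140 = -15096 + 2789140 = 2774044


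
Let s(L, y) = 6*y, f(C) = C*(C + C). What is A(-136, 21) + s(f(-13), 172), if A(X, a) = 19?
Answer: 1051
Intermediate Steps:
f(C) = 2*C² (f(C) = C*(2*C) = 2*C²)
A(-136, 21) + s(f(-13), 172) = 19 + 6*172 = 19 + 1032 = 1051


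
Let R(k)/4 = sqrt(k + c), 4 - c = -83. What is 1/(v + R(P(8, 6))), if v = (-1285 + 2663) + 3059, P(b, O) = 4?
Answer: 4437/19685513 - 4*sqrt(91)/19685513 ≈ 0.00022346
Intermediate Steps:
c = 87 (c = 4 - 1*(-83) = 4 + 83 = 87)
R(k) = 4*sqrt(87 + k) (R(k) = 4*sqrt(k + 87) = 4*sqrt(87 + k))
v = 4437 (v = 1378 + 3059 = 4437)
1/(v + R(P(8, 6))) = 1/(4437 + 4*sqrt(87 + 4)) = 1/(4437 + 4*sqrt(91))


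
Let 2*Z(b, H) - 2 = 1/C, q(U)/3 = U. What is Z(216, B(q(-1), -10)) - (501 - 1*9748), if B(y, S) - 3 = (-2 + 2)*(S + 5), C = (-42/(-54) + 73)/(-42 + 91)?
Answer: 12281785/1328 ≈ 9248.3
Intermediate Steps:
q(U) = 3*U
C = 664/441 (C = (-42*(-1/54) + 73)/49 = (7/9 + 73)*(1/49) = (664/9)*(1/49) = 664/441 ≈ 1.5057)
B(y, S) = 3 (B(y, S) = 3 + (-2 + 2)*(S + 5) = 3 + 0*(5 + S) = 3 + 0 = 3)
Z(b, H) = 1769/1328 (Z(b, H) = 1 + 1/(2*(664/441)) = 1 + (1/2)*(441/664) = 1 + 441/1328 = 1769/1328)
Z(216, B(q(-1), -10)) - (501 - 1*9748) = 1769/1328 - (501 - 1*9748) = 1769/1328 - (501 - 9748) = 1769/1328 - 1*(-9247) = 1769/1328 + 9247 = 12281785/1328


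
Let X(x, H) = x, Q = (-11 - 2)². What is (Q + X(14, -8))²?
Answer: 33489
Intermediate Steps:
Q = 169 (Q = (-13)² = 169)
(Q + X(14, -8))² = (169 + 14)² = 183² = 33489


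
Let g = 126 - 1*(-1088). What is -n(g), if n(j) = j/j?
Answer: -1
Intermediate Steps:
g = 1214 (g = 126 + 1088 = 1214)
n(j) = 1
-n(g) = -1*1 = -1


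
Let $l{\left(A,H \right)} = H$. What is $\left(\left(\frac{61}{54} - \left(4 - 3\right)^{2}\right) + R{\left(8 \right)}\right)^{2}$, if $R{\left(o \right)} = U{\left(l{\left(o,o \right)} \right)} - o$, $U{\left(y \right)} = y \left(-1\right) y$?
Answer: $\frac{15062161}{2916} \approx 5165.4$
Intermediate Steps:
$U{\left(y \right)} = - y^{2}$ ($U{\left(y \right)} = - y y = - y^{2}$)
$R{\left(o \right)} = - o - o^{2}$ ($R{\left(o \right)} = - o^{2} - o = - o - o^{2}$)
$\left(\left(\frac{61}{54} - \left(4 - 3\right)^{2}\right) + R{\left(8 \right)}\right)^{2} = \left(\left(\frac{61}{54} - \left(4 - 3\right)^{2}\right) + 8 \left(-1 - 8\right)\right)^{2} = \left(\left(61 \cdot \frac{1}{54} - 1^{2}\right) + 8 \left(-1 - 8\right)\right)^{2} = \left(\left(\frac{61}{54} - 1\right) + 8 \left(-9\right)\right)^{2} = \left(\left(\frac{61}{54} - 1\right) - 72\right)^{2} = \left(\frac{7}{54} - 72\right)^{2} = \left(- \frac{3881}{54}\right)^{2} = \frac{15062161}{2916}$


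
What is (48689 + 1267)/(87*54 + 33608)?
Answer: 24978/19153 ≈ 1.3041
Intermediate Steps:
(48689 + 1267)/(87*54 + 33608) = 49956/(4698 + 33608) = 49956/38306 = 49956*(1/38306) = 24978/19153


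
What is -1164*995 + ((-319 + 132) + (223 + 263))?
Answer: -1157881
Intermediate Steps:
-1164*995 + ((-319 + 132) + (223 + 263)) = -1158180 + (-187 + 486) = -1158180 + 299 = -1157881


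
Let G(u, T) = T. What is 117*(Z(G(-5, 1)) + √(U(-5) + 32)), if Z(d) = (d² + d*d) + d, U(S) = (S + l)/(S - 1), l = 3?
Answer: 351 + 39*√291 ≈ 1016.3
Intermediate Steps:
U(S) = (3 + S)/(-1 + S) (U(S) = (S + 3)/(S - 1) = (3 + S)/(-1 + S))
Z(d) = d + 2*d² (Z(d) = (d² + d²) + d = 2*d² + d = d + 2*d²)
117*(Z(G(-5, 1)) + √(U(-5) + 32)) = 117*(1*(1 + 2*1) + √((3 - 5)/(-1 - 5) + 32)) = 117*(1*(1 + 2) + √(-2/(-6) + 32)) = 117*(1*3 + √(-⅙*(-2) + 32)) = 117*(3 + √(⅓ + 32)) = 117*(3 + √(97/3)) = 117*(3 + √291/3) = 351 + 39*√291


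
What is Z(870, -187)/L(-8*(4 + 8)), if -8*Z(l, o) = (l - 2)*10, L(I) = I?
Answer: 1085/96 ≈ 11.302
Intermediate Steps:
Z(l, o) = 5/2 - 5*l/4 (Z(l, o) = -(l - 2)*10/8 = -(-2 + l)*10/8 = -(-20 + 10*l)/8 = 5/2 - 5*l/4)
Z(870, -187)/L(-8*(4 + 8)) = (5/2 - 5/4*870)/((-8*(4 + 8))) = (5/2 - 2175/2)/((-8*12)) = -1085/(-96) = -1085*(-1/96) = 1085/96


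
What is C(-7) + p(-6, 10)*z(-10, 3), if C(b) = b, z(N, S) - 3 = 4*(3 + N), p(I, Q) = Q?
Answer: -257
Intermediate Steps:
z(N, S) = 15 + 4*N (z(N, S) = 3 + 4*(3 + N) = 3 + (12 + 4*N) = 15 + 4*N)
C(-7) + p(-6, 10)*z(-10, 3) = -7 + 10*(15 + 4*(-10)) = -7 + 10*(15 - 40) = -7 + 10*(-25) = -7 - 250 = -257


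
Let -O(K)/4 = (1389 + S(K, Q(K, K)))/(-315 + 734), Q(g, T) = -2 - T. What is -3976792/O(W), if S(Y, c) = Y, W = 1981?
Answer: 208284481/1685 ≈ 1.2361e+5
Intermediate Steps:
O(K) = -5556/419 - 4*K/419 (O(K) = -4*(1389 + K)/(-315 + 734) = -4*(1389 + K)/419 = -4*(1389/419 + K/419) = -5556/419 - 4*K/419)
-3976792/O(W) = -3976792/(-5556/419 - 4/419*1981) = -3976792/(-5556/419 - 7924/419) = -3976792/(-13480/419) = -3976792*(-419/13480) = 208284481/1685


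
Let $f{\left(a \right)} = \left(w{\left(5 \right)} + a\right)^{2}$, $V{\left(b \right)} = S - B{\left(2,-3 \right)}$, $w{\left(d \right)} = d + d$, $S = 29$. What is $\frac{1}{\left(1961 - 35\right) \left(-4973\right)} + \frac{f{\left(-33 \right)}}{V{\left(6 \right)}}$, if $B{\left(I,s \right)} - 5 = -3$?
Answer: $\frac{562973435}{28733994} \approx 19.593$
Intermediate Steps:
$B{\left(I,s \right)} = 2$ ($B{\left(I,s \right)} = 5 - 3 = 2$)
$w{\left(d \right)} = 2 d$
$V{\left(b \right)} = 27$ ($V{\left(b \right)} = 29 - 2 = 27$)
$f{\left(a \right)} = \left(10 + a\right)^{2}$ ($f{\left(a \right)} = \left(2 \cdot 5 + a\right)^{2} = \left(10 + a\right)^{2}$)
$\frac{1}{\left(1961 - 35\right) \left(-4973\right)} + \frac{f{\left(-33 \right)}}{V{\left(6 \right)}} = \frac{1}{\left(1961 - 35\right) \left(-4973\right)} + \frac{\left(10 - 33\right)^{2}}{27} = \frac{1}{1926} \left(- \frac{1}{4973}\right) + \left(-23\right)^{2} \cdot \frac{1}{27} = \frac{1}{1926} \left(- \frac{1}{4973}\right) + 529 \cdot \frac{1}{27} = - \frac{1}{9577998} + \frac{529}{27} = \frac{562973435}{28733994}$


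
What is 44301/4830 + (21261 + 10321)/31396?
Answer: 64308969/6318445 ≈ 10.178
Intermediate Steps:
44301/4830 + (21261 + 10321)/31396 = 44301*(1/4830) + 31582*(1/31396) = 14767/1610 + 15791/15698 = 64308969/6318445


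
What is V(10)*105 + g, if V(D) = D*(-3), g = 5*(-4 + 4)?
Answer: -3150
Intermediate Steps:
g = 0 (g = 5*0 = 0)
V(D) = -3*D
V(10)*105 + g = -3*10*105 + 0 = -30*105 + 0 = -3150 + 0 = -3150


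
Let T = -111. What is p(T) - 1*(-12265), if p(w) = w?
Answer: 12154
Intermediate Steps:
p(T) - 1*(-12265) = -111 - 1*(-12265) = -111 + 12265 = 12154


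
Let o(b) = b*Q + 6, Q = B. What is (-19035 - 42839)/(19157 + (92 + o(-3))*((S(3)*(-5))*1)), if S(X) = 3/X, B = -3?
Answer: -30937/9311 ≈ -3.3226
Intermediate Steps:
Q = -3
o(b) = 6 - 3*b (o(b) = b*(-3) + 6 = -3*b + 6 = 6 - 3*b)
(-19035 - 42839)/(19157 + (92 + o(-3))*((S(3)*(-5))*1)) = (-19035 - 42839)/(19157 + (92 + (6 - 3*(-3)))*(((3/3)*(-5))*1)) = -61874/(19157 + (92 + (6 + 9))*(((3*(1/3))*(-5))*1)) = -61874/(19157 + (92 + 15)*((1*(-5))*1)) = -61874/(19157 + 107*(-5*1)) = -61874/(19157 + 107*(-5)) = -61874/(19157 - 535) = -61874/18622 = -61874*1/18622 = -30937/9311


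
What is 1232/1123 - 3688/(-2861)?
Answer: 7666376/3212903 ≈ 2.3861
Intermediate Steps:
1232/1123 - 3688/(-2861) = 1232*(1/1123) - 3688*(-1/2861) = 1232/1123 + 3688/2861 = 7666376/3212903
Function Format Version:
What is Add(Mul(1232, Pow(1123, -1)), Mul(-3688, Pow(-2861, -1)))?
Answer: Rational(7666376, 3212903) ≈ 2.3861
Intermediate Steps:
Add(Mul(1232, Pow(1123, -1)), Mul(-3688, Pow(-2861, -1))) = Add(Mul(1232, Rational(1, 1123)), Mul(-3688, Rational(-1, 2861))) = Add(Rational(1232, 1123), Rational(3688, 2861)) = Rational(7666376, 3212903)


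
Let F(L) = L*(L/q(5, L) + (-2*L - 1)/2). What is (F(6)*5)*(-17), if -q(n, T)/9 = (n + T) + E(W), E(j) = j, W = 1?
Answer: 10030/3 ≈ 3343.3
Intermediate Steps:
q(n, T) = -9 - 9*T - 9*n (q(n, T) = -9*((n + T) + 1) = -9*((T + n) + 1) = -9*(1 + T + n) = -9 - 9*T - 9*n)
F(L) = L*(-½ - L + L/(-54 - 9*L)) (F(L) = L*(L/(-9 - 9*L - 9*5) + (-2*L - 1)/2) = L*(L/(-9 - 9*L - 45) + (-1 - 2*L)*(½)) = L*(L/(-54 - 9*L) + (-½ - L)) = L*(-½ - L + L/(-54 - 9*L)))
(F(6)*5)*(-17) = (((1/18)*6*(-54 - 119*6 - 18*6²)/(6 + 6))*5)*(-17) = (((1/18)*6*(-54 - 714 - 18*36)/12)*5)*(-17) = (((1/18)*6*(1/12)*(-54 - 714 - 648))*5)*(-17) = (((1/18)*6*(1/12)*(-1416))*5)*(-17) = -118/3*5*(-17) = -590/3*(-17) = 10030/3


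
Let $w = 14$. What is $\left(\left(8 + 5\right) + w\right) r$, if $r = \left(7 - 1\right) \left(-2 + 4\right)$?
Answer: $324$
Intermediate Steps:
$r = 12$ ($r = 6 \cdot 2 = 12$)
$\left(\left(8 + 5\right) + w\right) r = \left(\left(8 + 5\right) + 14\right) 12 = \left(13 + 14\right) 12 = 27 \cdot 12 = 324$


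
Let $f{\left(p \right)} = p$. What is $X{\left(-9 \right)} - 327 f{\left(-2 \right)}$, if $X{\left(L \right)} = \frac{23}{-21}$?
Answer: $\frac{13711}{21} \approx 652.9$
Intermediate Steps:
$X{\left(L \right)} = - \frac{23}{21}$ ($X{\left(L \right)} = 23 \left(- \frac{1}{21}\right) = - \frac{23}{21}$)
$X{\left(-9 \right)} - 327 f{\left(-2 \right)} = - \frac{23}{21} - -654 = - \frac{23}{21} + 654 = \frac{13711}{21}$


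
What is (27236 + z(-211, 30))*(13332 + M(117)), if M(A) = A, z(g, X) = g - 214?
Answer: 360581139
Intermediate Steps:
z(g, X) = -214 + g
(27236 + z(-211, 30))*(13332 + M(117)) = (27236 + (-214 - 211))*(13332 + 117) = (27236 - 425)*13449 = 26811*13449 = 360581139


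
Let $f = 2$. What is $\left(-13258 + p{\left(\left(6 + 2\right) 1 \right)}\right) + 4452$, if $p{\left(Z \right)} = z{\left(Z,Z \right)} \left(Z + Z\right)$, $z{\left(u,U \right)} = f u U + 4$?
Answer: $-6694$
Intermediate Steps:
$z{\left(u,U \right)} = 4 + 2 U u$ ($z{\left(u,U \right)} = 2 u U + 4 = 2 U u + 4 = 4 + 2 U u$)
$p{\left(Z \right)} = 2 Z \left(4 + 2 Z^{2}\right)$ ($p{\left(Z \right)} = \left(4 + 2 Z Z\right) \left(Z + Z\right) = \left(4 + 2 Z^{2}\right) 2 Z = 2 Z \left(4 + 2 Z^{2}\right)$)
$\left(-13258 + p{\left(\left(6 + 2\right) 1 \right)}\right) + 4452 = \left(-13258 + 4 \left(6 + 2\right) 1 \left(2 + \left(\left(6 + 2\right) 1\right)^{2}\right)\right) + 4452 = \left(-13258 + 4 \cdot 8 \cdot 1 \left(2 + \left(8 \cdot 1\right)^{2}\right)\right) + 4452 = \left(-13258 + 4 \cdot 8 \left(2 + 8^{2}\right)\right) + 4452 = \left(-13258 + 4 \cdot 8 \left(2 + 64\right)\right) + 4452 = \left(-13258 + 4 \cdot 8 \cdot 66\right) + 4452 = \left(-13258 + 2112\right) + 4452 = -11146 + 4452 = -6694$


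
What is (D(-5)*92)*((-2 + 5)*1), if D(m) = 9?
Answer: 2484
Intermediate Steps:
(D(-5)*92)*((-2 + 5)*1) = (9*92)*((-2 + 5)*1) = 828*(3*1) = 828*3 = 2484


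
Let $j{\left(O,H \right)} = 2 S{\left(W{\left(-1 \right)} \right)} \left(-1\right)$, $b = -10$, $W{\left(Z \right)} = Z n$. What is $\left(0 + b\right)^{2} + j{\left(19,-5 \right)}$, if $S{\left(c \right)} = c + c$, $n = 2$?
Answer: $108$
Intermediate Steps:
$W{\left(Z \right)} = 2 Z$ ($W{\left(Z \right)} = Z 2 = 2 Z$)
$S{\left(c \right)} = 2 c$
$j{\left(O,H \right)} = 8$ ($j{\left(O,H \right)} = 2 \cdot 2 \cdot 2 \left(-1\right) \left(-1\right) = 2 \cdot 2 \left(-2\right) \left(-1\right) = 2 \left(-4\right) \left(-1\right) = \left(-8\right) \left(-1\right) = 8$)
$\left(0 + b\right)^{2} + j{\left(19,-5 \right)} = \left(0 - 10\right)^{2} + 8 = \left(-10\right)^{2} + 8 = 100 + 8 = 108$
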